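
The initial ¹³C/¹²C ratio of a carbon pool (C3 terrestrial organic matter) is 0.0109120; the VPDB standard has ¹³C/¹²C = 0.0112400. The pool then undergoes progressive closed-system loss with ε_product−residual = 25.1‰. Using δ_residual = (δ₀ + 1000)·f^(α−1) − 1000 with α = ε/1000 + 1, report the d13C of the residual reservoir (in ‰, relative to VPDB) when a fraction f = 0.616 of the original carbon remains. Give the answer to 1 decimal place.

δ₀ = (0.0109120/0.0112400 − 1)×1000 = (0.970819 − 1)×1000 = -29.181‰
α − 1 = ε/1000 = 0.0251
f^(α−1) = 0.616^(0.0251) = 0.987912
δ_res = (-29.181 + 1000) × 0.987912 − 1000 = 959.084 − 1000 = -40.92‰

-40.9‰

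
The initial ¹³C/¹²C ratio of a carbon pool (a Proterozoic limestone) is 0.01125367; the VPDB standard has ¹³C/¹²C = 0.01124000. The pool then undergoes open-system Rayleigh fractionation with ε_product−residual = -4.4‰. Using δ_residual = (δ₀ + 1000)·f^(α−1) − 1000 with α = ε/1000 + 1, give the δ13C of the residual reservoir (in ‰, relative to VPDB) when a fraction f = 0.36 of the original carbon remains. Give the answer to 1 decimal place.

δ₀ = (0.01125367/0.01124000 − 1)×1000 = (1.001216 − 1)×1000 = 1.216‰
α − 1 = ε/1000 = -0.0044
f^(α−1) = 0.36^(-0.0044) = 1.004505
δ_res = (1.216 + 1000) × 1.004505 − 1000 = 1005.727 − 1000 = 5.73‰

5.7‰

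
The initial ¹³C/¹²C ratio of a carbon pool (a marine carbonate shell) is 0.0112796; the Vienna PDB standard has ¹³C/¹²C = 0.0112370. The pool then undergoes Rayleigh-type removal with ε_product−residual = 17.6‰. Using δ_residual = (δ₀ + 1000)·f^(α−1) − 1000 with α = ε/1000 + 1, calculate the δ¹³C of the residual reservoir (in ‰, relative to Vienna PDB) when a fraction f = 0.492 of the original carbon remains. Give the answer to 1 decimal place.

δ₀ = (0.0112796/0.0112370 − 1)×1000 = (1.003791 − 1)×1000 = 3.791‰
α − 1 = ε/1000 = 0.0176
f^(α−1) = 0.492^(0.0176) = 0.987594
δ_res = (3.791 + 1000) × 0.987594 − 1000 = 991.338 − 1000 = -8.66‰

-8.7‰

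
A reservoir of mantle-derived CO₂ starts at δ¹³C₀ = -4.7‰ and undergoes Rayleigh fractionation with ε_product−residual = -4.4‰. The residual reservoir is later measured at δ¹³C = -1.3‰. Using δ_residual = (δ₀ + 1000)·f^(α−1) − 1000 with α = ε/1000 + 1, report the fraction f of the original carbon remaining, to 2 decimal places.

α − 1 = ε/1000 = -0.0044
(δ_res + 1000)/(δ₀ + 1000) = (-1.3 + 1000)/(-4.7 + 1000) = 998.7/995.3 = 1.003416
f = 1.003416^(1/-0.0044) = exp(ln(1.003416)/-0.0044) = exp(0.00341/-0.0044)
f = exp(-0.7751) = 0.4607

0.46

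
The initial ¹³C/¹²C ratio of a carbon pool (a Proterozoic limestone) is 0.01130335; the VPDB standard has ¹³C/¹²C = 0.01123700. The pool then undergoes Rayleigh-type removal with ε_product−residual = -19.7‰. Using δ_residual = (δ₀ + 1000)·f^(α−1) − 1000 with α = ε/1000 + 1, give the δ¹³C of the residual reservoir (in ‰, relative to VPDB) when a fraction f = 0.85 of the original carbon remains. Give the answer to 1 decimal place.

δ₀ = (0.01130335/0.01123700 − 1)×1000 = (1.005905 − 1)×1000 = 5.905‰
α − 1 = ε/1000 = -0.0197
f^(α−1) = 0.85^(-0.0197) = 1.003207
δ_res = (5.905 + 1000) × 1.003207 − 1000 = 1009.130 − 1000 = 9.13‰

9.1‰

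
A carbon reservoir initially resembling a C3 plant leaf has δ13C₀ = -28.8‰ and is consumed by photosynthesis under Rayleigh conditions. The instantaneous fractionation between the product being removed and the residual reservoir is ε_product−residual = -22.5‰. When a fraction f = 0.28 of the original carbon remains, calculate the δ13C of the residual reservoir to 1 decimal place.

-0.6‰

Rayleigh residual: δ_res = (δ₀ + 1000)·f^(α−1) − 1000
α = ε/1000 + 1 = 0.97750, so α − 1 = -0.02250
f^(α−1) = 0.28^(-0.02250) = 1.029056
δ_res = (-28.8 + 1000) × 1.029056 − 1000 = 999.419 − 1000 = -0.58‰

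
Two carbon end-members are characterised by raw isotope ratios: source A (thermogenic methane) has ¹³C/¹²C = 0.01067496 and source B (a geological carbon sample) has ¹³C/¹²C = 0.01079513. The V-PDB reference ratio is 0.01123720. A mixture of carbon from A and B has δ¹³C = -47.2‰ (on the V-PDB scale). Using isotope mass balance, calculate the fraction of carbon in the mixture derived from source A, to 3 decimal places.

δ_A = (0.01067496/0.01123720 − 1)×1000 = (0.949966 − 1)×1000 = -50.034‰
δ_B = (0.01079513/0.01123720 − 1)×1000 = (0.960660 − 1)×1000 = -39.340‰
f_A = (δ_mix − δ_B)/(δ_A − δ_B) = (-47.2 − (-39.340))/(-50.034 − (-39.340))
f_A = -7.860 / -10.694 = 0.7350

0.735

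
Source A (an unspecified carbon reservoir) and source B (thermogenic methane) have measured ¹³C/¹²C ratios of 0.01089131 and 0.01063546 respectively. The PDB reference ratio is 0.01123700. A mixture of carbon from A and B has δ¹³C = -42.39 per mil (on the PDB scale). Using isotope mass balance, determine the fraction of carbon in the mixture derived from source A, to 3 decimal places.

δ_A = (0.01089131/0.01123700 − 1)×1000 = (0.969236 − 1)×1000 = -30.764 per mil
δ_B = (0.01063546/0.01123700 − 1)×1000 = (0.946468 − 1)×1000 = -53.532 per mil
f_A = (δ_mix − δ_B)/(δ_A − δ_B) = (-42.39 − (-53.532))/(-30.764 − (-53.532))
f_A = 11.142 / 22.769 = 0.4894

0.489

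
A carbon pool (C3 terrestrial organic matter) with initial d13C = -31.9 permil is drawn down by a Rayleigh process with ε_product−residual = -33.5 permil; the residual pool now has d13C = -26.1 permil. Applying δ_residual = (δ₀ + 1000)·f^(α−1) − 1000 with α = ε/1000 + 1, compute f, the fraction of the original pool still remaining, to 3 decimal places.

α − 1 = ε/1000 = -0.0335
(δ_res + 1000)/(δ₀ + 1000) = (-26.1 + 1000)/(-31.9 + 1000) = 973.9/968.1 = 1.005991
f = 1.005991^(1/-0.0335) = exp(ln(1.005991)/-0.0335) = exp(0.00597/-0.0335)
f = exp(-0.1783) = 0.8367

0.837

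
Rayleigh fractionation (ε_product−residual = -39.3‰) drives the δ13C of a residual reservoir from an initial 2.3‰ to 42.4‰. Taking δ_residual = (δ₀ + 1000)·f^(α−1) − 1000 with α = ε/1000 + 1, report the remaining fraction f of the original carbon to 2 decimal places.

α − 1 = ε/1000 = -0.0393
(δ_res + 1000)/(δ₀ + 1000) = (42.4 + 1000)/(2.3 + 1000) = 1042.4/1002.3 = 1.040008
f = 1.040008^(1/-0.0393) = exp(ln(1.040008)/-0.0393) = exp(0.03923/-0.0393)
f = exp(-0.9982) = 0.3686

0.37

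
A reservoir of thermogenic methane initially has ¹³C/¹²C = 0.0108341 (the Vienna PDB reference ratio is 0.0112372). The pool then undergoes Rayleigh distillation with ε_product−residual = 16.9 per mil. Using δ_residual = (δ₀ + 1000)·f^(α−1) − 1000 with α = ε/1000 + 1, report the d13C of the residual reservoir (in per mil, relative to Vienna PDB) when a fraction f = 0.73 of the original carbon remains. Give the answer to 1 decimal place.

-41.0 per mil

δ₀ = (0.0108341/0.0112372 − 1)×1000 = (0.964128 − 1)×1000 = -35.872 per mil
α − 1 = ε/1000 = 0.0169
f^(α−1) = 0.73^(0.0169) = 0.994696
δ_res = (-35.872 + 1000) × 0.994696 − 1000 = 959.014 − 1000 = -40.99 per mil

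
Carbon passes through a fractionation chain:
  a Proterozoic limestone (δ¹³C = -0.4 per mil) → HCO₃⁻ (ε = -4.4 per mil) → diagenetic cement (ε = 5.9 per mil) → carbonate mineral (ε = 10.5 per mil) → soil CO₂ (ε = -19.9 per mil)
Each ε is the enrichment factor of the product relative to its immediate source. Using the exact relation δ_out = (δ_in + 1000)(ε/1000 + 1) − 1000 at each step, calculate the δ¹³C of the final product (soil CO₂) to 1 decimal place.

-8.5 per mil

step 1: δ = (-0.40 + 1000)·(-4.4/1000 + 1) − 1000 = -4.80 per mil
step 2: δ = (-4.80 + 1000)·(5.9/1000 + 1) − 1000 = 1.07 per mil
step 3: δ = (1.07 + 1000)·(10.5/1000 + 1) − 1000 = 11.58 per mil
step 4: δ = (11.58 + 1000)·(-19.9/1000 + 1) − 1000 = -8.55 per mil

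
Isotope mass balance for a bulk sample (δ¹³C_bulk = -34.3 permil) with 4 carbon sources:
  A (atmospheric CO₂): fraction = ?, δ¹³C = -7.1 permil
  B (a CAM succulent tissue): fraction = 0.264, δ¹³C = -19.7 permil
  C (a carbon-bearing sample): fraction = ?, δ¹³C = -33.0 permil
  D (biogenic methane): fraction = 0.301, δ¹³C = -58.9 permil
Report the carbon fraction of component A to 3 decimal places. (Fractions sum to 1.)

Let f_A and f_C be the unknown fractions; fractions sum to 1 so f_A + f_C = 0.435.
Mass balance: Σ fᵢ·δᵢ = δ_bulk ⇒ f_A·(-7.1) + f_C·(-33.0) = -34.3 − (-22.930) = -11.370
Substitute f_C = 0.435 − f_A:
f_A·(-7.1 − -33.0) = -11.370 − 0.435×(-33.0) = 2.985
f_A = 2.985 / 25.9 = 0.1152

0.115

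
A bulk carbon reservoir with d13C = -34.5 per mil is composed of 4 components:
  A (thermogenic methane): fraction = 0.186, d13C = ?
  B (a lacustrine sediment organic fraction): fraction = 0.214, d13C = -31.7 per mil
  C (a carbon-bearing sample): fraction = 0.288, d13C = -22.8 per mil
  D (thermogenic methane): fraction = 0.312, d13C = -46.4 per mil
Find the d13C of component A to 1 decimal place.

Isotope mass balance: δ_bulk = Σ fᵢ·δᵢ.
-34.5 = 0.186×δ_A + 0.214×(-31.7) + 0.288×(-22.8) + 0.312×(-46.4)
0.186·δ_A = -34.5 − (-27.827) = -6.673
δ_A = -6.673 / 0.186 = -35.88 per mil

-35.9 per mil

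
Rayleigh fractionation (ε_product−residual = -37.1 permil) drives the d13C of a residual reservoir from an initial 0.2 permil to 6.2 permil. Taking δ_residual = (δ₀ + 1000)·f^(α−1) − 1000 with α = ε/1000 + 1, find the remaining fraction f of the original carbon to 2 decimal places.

0.85

α − 1 = ε/1000 = -0.0371
(δ_res + 1000)/(δ₀ + 1000) = (6.2 + 1000)/(0.2 + 1000) = 1006.2/1000.2 = 1.005999
f = 1.005999^(1/-0.0371) = exp(ln(1.005999)/-0.0371) = exp(0.00598/-0.0371)
f = exp(-0.1612) = 0.8511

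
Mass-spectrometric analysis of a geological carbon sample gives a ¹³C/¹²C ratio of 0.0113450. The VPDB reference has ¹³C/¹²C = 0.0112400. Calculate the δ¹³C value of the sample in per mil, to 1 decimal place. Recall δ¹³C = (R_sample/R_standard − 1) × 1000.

δ¹³C = (R_sample / R_standard − 1) × 1000
R_sample / R_standard = 0.0113450 / 0.0112400 = 1.009342
δ¹³C = (1.009342 − 1) × 1000 = 9.34 per mil

9.3 per mil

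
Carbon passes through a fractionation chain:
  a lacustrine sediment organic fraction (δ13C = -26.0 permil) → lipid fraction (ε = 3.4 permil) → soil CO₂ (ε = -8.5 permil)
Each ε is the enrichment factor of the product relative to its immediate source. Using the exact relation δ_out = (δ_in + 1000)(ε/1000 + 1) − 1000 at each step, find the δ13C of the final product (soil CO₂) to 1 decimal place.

-31.0 permil

step 1: δ = (-26.00 + 1000)·(3.4/1000 + 1) − 1000 = -22.69 permil
step 2: δ = (-22.69 + 1000)·(-8.5/1000 + 1) − 1000 = -31.00 permil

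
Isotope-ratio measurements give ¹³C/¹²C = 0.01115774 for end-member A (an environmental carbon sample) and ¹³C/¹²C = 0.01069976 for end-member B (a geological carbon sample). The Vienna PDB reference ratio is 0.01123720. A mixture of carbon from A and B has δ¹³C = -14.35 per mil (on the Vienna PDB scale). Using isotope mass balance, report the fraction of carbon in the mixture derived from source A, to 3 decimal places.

δ_A = (0.01115774/0.01123720 − 1)×1000 = (0.992929 − 1)×1000 = -7.071 per mil
δ_B = (0.01069976/0.01123720 − 1)×1000 = (0.952173 − 1)×1000 = -47.827 per mil
f_A = (δ_mix − δ_B)/(δ_A − δ_B) = (-14.35 − (-47.827))/(-7.071 − (-47.827))
f_A = 33.477 / 40.756 = 0.8214

0.821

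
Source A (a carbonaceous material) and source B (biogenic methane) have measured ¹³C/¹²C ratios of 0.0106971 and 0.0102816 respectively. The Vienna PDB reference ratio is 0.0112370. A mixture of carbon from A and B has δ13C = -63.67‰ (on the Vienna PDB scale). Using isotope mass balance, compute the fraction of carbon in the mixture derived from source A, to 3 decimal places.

0.577

δ_A = (0.0106971/0.0112370 − 1)×1000 = (0.951953 − 1)×1000 = -48.047‰
δ_B = (0.0102816/0.0112370 − 1)×1000 = (0.914977 − 1)×1000 = -85.023‰
f_A = (δ_mix − δ_B)/(δ_A − δ_B) = (-63.67 − (-85.023))/(-48.047 − (-85.023))
f_A = 21.353 / 36.976 = 0.5775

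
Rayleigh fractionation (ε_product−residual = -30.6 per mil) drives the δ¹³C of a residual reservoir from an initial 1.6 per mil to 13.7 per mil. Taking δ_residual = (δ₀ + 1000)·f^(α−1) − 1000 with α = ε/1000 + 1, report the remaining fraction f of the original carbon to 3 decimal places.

α − 1 = ε/1000 = -0.0306
(δ_res + 1000)/(δ₀ + 1000) = (13.7 + 1000)/(1.6 + 1000) = 1013.7/1001.6 = 1.012081
f = 1.012081^(1/-0.0306) = exp(ln(1.012081)/-0.0306) = exp(0.01201/-0.0306)
f = exp(-0.3924) = 0.6754

0.675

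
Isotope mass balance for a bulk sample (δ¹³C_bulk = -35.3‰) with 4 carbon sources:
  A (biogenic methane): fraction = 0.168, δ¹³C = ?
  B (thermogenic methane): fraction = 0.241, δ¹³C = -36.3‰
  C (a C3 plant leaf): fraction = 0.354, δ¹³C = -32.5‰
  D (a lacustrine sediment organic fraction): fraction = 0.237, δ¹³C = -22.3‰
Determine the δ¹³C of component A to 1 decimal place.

Isotope mass balance: δ_bulk = Σ fᵢ·δᵢ.
-35.3 = 0.168×δ_A + 0.241×(-36.3) + 0.354×(-32.5) + 0.237×(-22.3)
0.168·δ_A = -35.3 − (-25.538) = -9.762
δ_A = -9.762 / 0.168 = -58.10‰

-58.1‰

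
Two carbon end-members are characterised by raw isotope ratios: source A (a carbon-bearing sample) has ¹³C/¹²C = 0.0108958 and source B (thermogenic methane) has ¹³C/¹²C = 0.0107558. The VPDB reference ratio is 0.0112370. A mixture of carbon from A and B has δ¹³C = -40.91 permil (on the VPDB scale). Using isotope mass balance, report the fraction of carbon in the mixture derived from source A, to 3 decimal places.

0.154

δ_A = (0.0108958/0.0112370 − 1)×1000 = (0.969636 − 1)×1000 = -30.364 permil
δ_B = (0.0107558/0.0112370 − 1)×1000 = (0.957177 − 1)×1000 = -42.823 permil
f_A = (δ_mix − δ_B)/(δ_A − δ_B) = (-40.91 − (-42.823))/(-30.364 − (-42.823))
f_A = 1.913 / 12.459 = 0.1535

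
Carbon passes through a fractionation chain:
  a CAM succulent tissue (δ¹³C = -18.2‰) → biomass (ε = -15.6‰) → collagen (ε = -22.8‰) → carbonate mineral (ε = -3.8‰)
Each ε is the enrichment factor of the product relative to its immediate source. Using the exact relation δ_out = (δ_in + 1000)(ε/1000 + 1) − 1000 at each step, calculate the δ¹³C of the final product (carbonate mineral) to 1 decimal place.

step 1: δ = (-18.20 + 1000)·(-15.6/1000 + 1) − 1000 = -33.52‰
step 2: δ = (-33.52 + 1000)·(-22.8/1000 + 1) − 1000 = -55.55‰
step 3: δ = (-55.55 + 1000)·(-3.8/1000 + 1) − 1000 = -59.14‰

-59.1‰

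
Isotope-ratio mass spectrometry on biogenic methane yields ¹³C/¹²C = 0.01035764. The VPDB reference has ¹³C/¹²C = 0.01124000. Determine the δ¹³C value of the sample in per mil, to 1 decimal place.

-78.5 per mil

δ¹³C = (R_sample / R_standard − 1) × 1000
R_sample / R_standard = 0.01035764 / 0.01124000 = 0.921498
δ¹³C = (0.921498 − 1) × 1000 = -78.50 per mil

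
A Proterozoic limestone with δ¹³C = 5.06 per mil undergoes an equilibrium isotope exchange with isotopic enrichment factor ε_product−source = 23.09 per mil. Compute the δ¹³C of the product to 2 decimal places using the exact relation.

To first order, δ_product ≈ δ_source + ε = 28.15 per mil.
Exactly, δ_product = (δ_source + 1000)·(ε/1000 + 1) − 1000.
δ_product = (5.06 + 1000) × (23.09/1000 + 1) − 1000
δ_product = 28.267 per mil

28.27 per mil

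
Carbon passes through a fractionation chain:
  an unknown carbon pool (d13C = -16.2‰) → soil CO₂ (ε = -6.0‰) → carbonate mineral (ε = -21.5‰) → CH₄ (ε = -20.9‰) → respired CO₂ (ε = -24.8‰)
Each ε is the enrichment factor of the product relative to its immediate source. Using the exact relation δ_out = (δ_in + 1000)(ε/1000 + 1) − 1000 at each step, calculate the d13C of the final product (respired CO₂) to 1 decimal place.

step 1: δ = (-16.20 + 1000)·(-6.0/1000 + 1) − 1000 = -22.10‰
step 2: δ = (-22.10 + 1000)·(-21.5/1000 + 1) − 1000 = -43.13‰
step 3: δ = (-43.13 + 1000)·(-20.9/1000 + 1) − 1000 = -63.13‰
step 4: δ = (-63.13 + 1000)·(-24.8/1000 + 1) − 1000 = -86.36‰

-86.4‰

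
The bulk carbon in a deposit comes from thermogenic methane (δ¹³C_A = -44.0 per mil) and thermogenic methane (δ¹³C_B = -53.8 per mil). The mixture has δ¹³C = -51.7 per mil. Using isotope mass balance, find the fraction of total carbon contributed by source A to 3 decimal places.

δ_mix = f_A·δ_A + (1 − f_A)·δ_B  ⇒  f_A = (δ_mix − δ_B)/(δ_A − δ_B)
f_A = (-51.7 − (-53.8)) / (-44.0 − (-53.8))
f_A = 2.1 / 9.8 = 0.2143

0.214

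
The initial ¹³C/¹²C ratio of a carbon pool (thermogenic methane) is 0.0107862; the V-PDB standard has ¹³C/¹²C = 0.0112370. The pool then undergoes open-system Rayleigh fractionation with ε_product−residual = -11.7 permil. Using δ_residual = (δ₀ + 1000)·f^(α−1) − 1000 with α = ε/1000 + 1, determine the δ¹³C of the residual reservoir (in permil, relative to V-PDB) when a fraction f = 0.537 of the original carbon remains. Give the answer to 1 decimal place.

-33.1 permil

δ₀ = (0.0107862/0.0112370 − 1)×1000 = (0.959883 − 1)×1000 = -40.117 permil
α − 1 = ε/1000 = -0.0117
f^(α−1) = 0.537^(-0.0117) = 1.007301
δ_res = (-40.117 + 1000) × 1.007301 − 1000 = 966.891 − 1000 = -33.11 permil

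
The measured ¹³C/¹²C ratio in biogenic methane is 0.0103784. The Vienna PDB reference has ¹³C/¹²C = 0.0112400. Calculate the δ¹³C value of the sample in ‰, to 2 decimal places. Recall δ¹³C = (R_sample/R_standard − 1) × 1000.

δ¹³C = (R_sample / R_standard − 1) × 1000
R_sample / R_standard = 0.0103784 / 0.0112400 = 0.923345
δ¹³C = (0.923345 − 1) × 1000 = -76.655‰

-76.65‰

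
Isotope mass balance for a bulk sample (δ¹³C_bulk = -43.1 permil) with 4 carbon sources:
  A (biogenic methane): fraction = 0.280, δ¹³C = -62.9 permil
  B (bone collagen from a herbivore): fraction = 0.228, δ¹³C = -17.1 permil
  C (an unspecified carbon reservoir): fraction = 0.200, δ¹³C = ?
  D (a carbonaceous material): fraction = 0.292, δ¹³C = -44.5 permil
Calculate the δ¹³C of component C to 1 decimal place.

Isotope mass balance: δ_bulk = Σ fᵢ·δᵢ.
-43.1 = 0.280×(-62.9) + 0.228×(-17.1) + 0.200×δ_C + 0.292×(-44.5)
0.200·δ_C = -43.1 − (-34.505) = -8.595
δ_C = -8.595 / 0.200 = -42.98 permil

-43.0 permil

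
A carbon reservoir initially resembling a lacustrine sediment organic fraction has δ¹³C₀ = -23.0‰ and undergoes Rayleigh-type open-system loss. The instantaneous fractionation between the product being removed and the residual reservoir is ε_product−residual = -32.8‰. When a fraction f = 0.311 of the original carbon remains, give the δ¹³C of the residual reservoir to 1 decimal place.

15.2‰

Rayleigh residual: δ_res = (δ₀ + 1000)·f^(α−1) − 1000
α = ε/1000 + 1 = 0.96720, so α − 1 = -0.03280
f^(α−1) = 0.311^(-0.03280) = 1.039052
δ_res = (-23.0 + 1000) × 1.039052 − 1000 = 1015.154 − 1000 = 15.15‰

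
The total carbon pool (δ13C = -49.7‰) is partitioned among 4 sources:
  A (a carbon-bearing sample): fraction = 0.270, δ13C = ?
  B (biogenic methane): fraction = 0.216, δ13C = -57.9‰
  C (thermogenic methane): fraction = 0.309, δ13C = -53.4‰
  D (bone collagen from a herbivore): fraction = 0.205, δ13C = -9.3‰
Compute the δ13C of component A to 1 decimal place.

Isotope mass balance: δ_bulk = Σ fᵢ·δᵢ.
-49.7 = 0.270×δ_A + 0.216×(-57.9) + 0.309×(-53.4) + 0.205×(-9.3)
0.270·δ_A = -49.7 − (-30.913) = -18.787
δ_A = -18.787 / 0.270 = -69.58‰

-69.6‰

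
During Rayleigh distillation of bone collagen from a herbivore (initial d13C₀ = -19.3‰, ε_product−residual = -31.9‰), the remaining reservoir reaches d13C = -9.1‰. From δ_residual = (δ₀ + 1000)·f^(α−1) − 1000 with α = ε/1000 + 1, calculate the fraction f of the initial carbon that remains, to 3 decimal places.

0.723

α − 1 = ε/1000 = -0.0319
(δ_res + 1000)/(δ₀ + 1000) = (-9.1 + 1000)/(-19.3 + 1000) = 990.9/980.7 = 1.010401
f = 1.010401^(1/-0.0319) = exp(ln(1.010401)/-0.0319) = exp(0.01035/-0.0319)
f = exp(-0.3244) = 0.7230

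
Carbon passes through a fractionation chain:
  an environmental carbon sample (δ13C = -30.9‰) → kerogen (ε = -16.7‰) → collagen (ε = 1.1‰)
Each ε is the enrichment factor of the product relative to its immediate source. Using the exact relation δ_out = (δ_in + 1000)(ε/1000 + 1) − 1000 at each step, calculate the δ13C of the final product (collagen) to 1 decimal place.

step 1: δ = (-30.90 + 1000)·(-16.7/1000 + 1) − 1000 = -47.08‰
step 2: δ = (-47.08 + 1000)·(1.1/1000 + 1) − 1000 = -46.04‰

-46.0‰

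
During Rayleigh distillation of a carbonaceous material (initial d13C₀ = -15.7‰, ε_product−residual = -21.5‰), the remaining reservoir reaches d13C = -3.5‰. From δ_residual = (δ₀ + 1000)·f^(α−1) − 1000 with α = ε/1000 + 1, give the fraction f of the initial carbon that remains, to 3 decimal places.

α − 1 = ε/1000 = -0.0215
(δ_res + 1000)/(δ₀ + 1000) = (-3.5 + 1000)/(-15.7 + 1000) = 996.5/984.3 = 1.012395
f = 1.012395^(1/-0.0215) = exp(ln(1.012395)/-0.0215) = exp(0.01232/-0.0215)
f = exp(-0.5729) = 0.5639

0.564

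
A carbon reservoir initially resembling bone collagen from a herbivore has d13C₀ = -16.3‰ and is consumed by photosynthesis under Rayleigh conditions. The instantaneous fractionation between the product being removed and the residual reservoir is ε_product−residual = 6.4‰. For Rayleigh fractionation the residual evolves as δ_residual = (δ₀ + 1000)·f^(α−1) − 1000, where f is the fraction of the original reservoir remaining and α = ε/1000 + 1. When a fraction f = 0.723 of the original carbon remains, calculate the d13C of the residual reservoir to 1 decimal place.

Rayleigh residual: δ_res = (δ₀ + 1000)·f^(α−1) − 1000
α = ε/1000 + 1 = 1.00640, so α − 1 = 0.00640
f^(α−1) = 0.723^(0.00640) = 0.997926
δ_res = (-16.3 + 1000) × 0.997926 − 1000 = 981.660 − 1000 = -18.34‰

-18.3‰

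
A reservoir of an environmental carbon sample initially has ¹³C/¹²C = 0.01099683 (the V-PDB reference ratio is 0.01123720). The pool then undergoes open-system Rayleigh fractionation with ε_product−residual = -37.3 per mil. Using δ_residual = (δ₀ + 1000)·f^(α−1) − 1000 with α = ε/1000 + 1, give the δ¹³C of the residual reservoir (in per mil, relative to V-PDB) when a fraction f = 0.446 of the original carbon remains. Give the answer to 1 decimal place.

δ₀ = (0.01099683/0.01123720 − 1)×1000 = (0.978609 − 1)×1000 = -21.391 per mil
α − 1 = ε/1000 = -0.0373
f^(α−1) = 0.446^(-0.0373) = 1.030575
δ_res = (-21.391 + 1000) × 1.030575 − 1000 = 1008.531 − 1000 = 8.53 per mil

8.5 per mil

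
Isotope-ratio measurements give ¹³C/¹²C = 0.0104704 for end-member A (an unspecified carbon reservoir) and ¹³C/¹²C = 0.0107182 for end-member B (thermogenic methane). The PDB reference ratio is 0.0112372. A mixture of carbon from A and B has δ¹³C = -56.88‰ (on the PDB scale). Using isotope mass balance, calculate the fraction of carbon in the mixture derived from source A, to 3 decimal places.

0.485

δ_A = (0.0104704/0.0112372 − 1)×1000 = (0.931762 − 1)×1000 = -68.238‰
δ_B = (0.0107182/0.0112372 − 1)×1000 = (0.953814 − 1)×1000 = -46.186‰
f_A = (δ_mix − δ_B)/(δ_A − δ_B) = (-56.88 − (-46.186))/(-68.238 − (-46.186))
f_A = -10.694 / -22.052 = 0.4850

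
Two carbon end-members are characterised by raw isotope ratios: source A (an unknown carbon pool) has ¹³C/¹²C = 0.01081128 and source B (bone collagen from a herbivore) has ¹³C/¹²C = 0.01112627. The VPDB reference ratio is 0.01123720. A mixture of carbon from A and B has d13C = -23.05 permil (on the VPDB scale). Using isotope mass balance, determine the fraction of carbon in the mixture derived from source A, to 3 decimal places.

0.470

δ_A = (0.01081128/0.01123720 − 1)×1000 = (0.962097 − 1)×1000 = -37.903 permil
δ_B = (0.01112627/0.01123720 − 1)×1000 = (0.990128 − 1)×1000 = -9.872 permil
f_A = (δ_mix − δ_B)/(δ_A − δ_B) = (-23.05 − (-9.872))/(-37.903 − (-9.872))
f_A = -13.178 / -28.031 = 0.4701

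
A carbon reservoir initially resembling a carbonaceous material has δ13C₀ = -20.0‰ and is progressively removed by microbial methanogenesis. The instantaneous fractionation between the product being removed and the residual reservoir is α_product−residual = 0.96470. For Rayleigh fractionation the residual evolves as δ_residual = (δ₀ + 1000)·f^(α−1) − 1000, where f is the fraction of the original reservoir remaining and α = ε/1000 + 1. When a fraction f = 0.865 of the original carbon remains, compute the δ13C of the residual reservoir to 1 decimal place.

-15.0‰

Rayleigh residual: δ_res = (δ₀ + 1000)·f^(α−1) − 1000
α − 1 = -0.03530
f^(α−1) = 0.865^(-0.03530) = 1.005133
δ_res = (-20.0 + 1000) × 1.005133 − 1000 = 985.030 − 1000 = -14.97‰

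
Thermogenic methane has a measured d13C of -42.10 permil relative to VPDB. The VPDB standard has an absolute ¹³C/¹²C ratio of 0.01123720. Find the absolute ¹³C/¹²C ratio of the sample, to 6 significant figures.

0.0107641

R_sample = R_standard × (d13C/1000 + 1)
R_sample = 0.01123720 × (-42.10/1000 + 1) = 0.01123720 × 0.957900
R_sample = 0.0107641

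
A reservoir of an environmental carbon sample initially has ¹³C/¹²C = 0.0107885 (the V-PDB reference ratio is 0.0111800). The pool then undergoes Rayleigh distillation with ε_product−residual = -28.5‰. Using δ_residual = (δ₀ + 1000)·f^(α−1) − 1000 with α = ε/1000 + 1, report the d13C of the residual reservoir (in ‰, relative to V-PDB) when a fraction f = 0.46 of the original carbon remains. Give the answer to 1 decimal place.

δ₀ = (0.0107885/0.0111800 − 1)×1000 = (0.964982 − 1)×1000 = -35.018‰
α − 1 = ε/1000 = -0.0285
f^(α−1) = 0.46^(-0.0285) = 1.022378
δ_res = (-35.018 + 1000) × 1.022378 − 1000 = 986.576 − 1000 = -13.42‰

-13.4‰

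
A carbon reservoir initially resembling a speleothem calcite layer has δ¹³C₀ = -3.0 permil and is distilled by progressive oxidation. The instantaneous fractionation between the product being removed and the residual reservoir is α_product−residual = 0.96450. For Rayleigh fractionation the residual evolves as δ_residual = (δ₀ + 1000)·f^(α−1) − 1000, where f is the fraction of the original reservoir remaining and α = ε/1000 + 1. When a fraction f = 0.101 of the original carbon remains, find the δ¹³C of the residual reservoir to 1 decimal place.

81.5 permil

Rayleigh residual: δ_res = (δ₀ + 1000)·f^(α−1) − 1000
α − 1 = -0.03550
f^(α−1) = 0.101^(-0.03550) = 1.084792
δ_res = (-3.0 + 1000) × 1.084792 − 1000 = 1081.538 − 1000 = 81.54 permil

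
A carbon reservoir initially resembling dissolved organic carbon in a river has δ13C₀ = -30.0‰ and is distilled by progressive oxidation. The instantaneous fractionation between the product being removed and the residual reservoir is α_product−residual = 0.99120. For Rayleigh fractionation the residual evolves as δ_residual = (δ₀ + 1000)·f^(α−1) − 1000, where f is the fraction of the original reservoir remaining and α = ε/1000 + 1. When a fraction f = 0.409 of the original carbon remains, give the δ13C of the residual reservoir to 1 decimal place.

Rayleigh residual: δ_res = (δ₀ + 1000)·f^(α−1) − 1000
α − 1 = -0.00880
f^(α−1) = 0.409^(-0.00880) = 1.007899
δ_res = (-30.0 + 1000) × 1.007899 − 1000 = 977.662 − 1000 = -22.34‰

-22.3‰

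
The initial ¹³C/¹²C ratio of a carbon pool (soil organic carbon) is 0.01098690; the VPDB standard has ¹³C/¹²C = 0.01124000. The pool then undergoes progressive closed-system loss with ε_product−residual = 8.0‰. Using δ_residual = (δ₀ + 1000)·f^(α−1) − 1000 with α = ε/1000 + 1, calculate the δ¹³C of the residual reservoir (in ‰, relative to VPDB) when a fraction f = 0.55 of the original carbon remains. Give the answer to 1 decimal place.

-27.2‰

δ₀ = (0.01098690/0.01124000 − 1)×1000 = (0.977482 − 1)×1000 = -22.518‰
α − 1 = ε/1000 = 0.0080
f^(α−1) = 0.55^(0.0080) = 0.995229
δ_res = (-22.518 + 1000) × 0.995229 − 1000 = 972.818 − 1000 = -27.18‰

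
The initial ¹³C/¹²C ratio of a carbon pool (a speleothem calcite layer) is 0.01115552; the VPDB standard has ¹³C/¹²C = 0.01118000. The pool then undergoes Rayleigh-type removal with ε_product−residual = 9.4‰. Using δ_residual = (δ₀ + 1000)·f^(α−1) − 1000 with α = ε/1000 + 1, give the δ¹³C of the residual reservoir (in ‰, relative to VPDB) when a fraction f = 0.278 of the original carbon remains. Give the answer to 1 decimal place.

δ₀ = (0.01115552/0.01118000 − 1)×1000 = (0.997810 − 1)×1000 = -2.190‰
α − 1 = ε/1000 = 0.0094
f^(α−1) = 0.278^(0.0094) = 0.988039
δ_res = (-2.190 + 1000) × 0.988039 − 1000 = 985.875 − 1000 = -14.12‰

-14.1‰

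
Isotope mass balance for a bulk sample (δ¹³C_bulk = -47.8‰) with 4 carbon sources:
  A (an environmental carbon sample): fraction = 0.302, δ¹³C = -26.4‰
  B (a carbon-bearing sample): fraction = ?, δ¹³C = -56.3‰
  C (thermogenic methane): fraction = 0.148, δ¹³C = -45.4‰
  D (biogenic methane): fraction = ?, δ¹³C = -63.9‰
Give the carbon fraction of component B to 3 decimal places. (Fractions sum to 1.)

0.268

Let f_B and f_D be the unknown fractions; fractions sum to 1 so f_B + f_D = 0.550.
Mass balance: Σ fᵢ·δᵢ = δ_bulk ⇒ f_B·(-56.3) + f_D·(-63.9) = -47.8 − (-14.692) = -33.108
Substitute f_D = 0.550 − f_B:
f_B·(-56.3 − -63.9) = -33.108 − 0.550×(-63.9) = 2.037
f_B = 2.037 / 7.6 = 0.2680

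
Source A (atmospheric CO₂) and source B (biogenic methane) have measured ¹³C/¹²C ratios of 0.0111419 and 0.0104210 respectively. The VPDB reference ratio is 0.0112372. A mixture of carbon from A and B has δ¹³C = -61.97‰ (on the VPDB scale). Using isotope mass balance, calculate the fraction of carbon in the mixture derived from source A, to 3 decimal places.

0.166

δ_A = (0.0111419/0.0112372 − 1)×1000 = (0.991519 − 1)×1000 = -8.481‰
δ_B = (0.0104210/0.0112372 − 1)×1000 = (0.927366 − 1)×1000 = -72.634‰
f_A = (δ_mix − δ_B)/(δ_A − δ_B) = (-61.97 − (-72.634))/(-8.481 − (-72.634))
f_A = 10.664 / 64.153 = 0.1662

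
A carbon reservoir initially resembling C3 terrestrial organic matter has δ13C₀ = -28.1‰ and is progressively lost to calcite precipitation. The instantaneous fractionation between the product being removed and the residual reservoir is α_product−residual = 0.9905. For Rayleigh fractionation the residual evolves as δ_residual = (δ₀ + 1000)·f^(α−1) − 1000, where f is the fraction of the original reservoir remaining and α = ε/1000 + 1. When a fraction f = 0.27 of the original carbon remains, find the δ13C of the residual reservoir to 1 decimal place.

-15.9‰

Rayleigh residual: δ_res = (δ₀ + 1000)·f^(α−1) − 1000
α − 1 = -0.00950
f^(α−1) = 0.27^(-0.00950) = 1.012516
δ_res = (-28.1 + 1000) × 1.012516 − 1000 = 984.065 − 1000 = -15.94‰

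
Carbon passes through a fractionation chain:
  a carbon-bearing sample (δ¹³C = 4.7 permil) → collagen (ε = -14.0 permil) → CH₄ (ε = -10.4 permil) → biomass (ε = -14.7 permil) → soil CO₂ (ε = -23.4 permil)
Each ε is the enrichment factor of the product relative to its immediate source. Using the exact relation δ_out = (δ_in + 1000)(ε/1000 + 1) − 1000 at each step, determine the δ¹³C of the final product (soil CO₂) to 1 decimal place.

-56.7 permil

step 1: δ = (4.70 + 1000)·(-14.0/1000 + 1) − 1000 = -9.37 permil
step 2: δ = (-9.37 + 1000)·(-10.4/1000 + 1) − 1000 = -19.67 permil
step 3: δ = (-19.67 + 1000)·(-14.7/1000 + 1) − 1000 = -34.08 permil
step 4: δ = (-34.08 + 1000)·(-23.4/1000 + 1) − 1000 = -56.68 permil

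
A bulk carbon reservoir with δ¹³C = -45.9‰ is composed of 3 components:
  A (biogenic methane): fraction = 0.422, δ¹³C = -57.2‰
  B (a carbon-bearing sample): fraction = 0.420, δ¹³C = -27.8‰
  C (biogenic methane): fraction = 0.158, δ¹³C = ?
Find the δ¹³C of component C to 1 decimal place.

-63.8‰

Isotope mass balance: δ_bulk = Σ fᵢ·δᵢ.
-45.9 = 0.422×(-57.2) + 0.420×(-27.8) + 0.158×δ_C
0.158·δ_C = -45.9 − (-35.814) = -10.086
δ_C = -10.086 / 0.158 = -63.83‰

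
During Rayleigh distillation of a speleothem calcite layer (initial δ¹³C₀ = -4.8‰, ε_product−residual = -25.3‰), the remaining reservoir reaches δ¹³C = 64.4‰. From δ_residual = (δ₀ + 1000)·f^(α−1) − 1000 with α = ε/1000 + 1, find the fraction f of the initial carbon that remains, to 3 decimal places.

0.070

α − 1 = ε/1000 = -0.0253
(δ_res + 1000)/(δ₀ + 1000) = (64.4 + 1000)/(-4.8 + 1000) = 1064.4/995.2 = 1.069534
f = 1.069534^(1/-0.0253) = exp(ln(1.069534)/-0.0253) = exp(0.06722/-0.0253)
f = exp(-2.6570) = 0.0702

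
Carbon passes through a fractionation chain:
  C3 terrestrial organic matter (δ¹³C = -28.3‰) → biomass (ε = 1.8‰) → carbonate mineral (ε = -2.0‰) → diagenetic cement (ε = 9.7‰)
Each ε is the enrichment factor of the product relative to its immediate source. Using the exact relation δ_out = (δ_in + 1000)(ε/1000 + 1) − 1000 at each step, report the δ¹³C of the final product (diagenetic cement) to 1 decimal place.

-19.1‰

step 1: δ = (-28.30 + 1000)·(1.8/1000 + 1) − 1000 = -26.55‰
step 2: δ = (-26.55 + 1000)·(-2.0/1000 + 1) − 1000 = -28.50‰
step 3: δ = (-28.50 + 1000)·(9.7/1000 + 1) − 1000 = -19.07‰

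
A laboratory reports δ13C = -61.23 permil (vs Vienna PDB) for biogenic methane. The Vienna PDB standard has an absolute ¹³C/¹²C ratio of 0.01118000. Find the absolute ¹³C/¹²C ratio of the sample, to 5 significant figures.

R_sample = R_standard × (δ13C/1000 + 1)
R_sample = 0.01118000 × (-61.23/1000 + 1) = 0.01118000 × 0.938770
R_sample = 0.0104954

0.010495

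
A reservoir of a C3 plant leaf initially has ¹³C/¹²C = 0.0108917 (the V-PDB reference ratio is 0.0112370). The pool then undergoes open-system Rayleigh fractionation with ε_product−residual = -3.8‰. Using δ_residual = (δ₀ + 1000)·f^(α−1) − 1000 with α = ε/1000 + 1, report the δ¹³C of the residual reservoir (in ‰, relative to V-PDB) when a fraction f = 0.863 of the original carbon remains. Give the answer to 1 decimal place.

δ₀ = (0.0108917/0.0112370 − 1)×1000 = (0.969271 − 1)×1000 = -30.729‰
α − 1 = ε/1000 = -0.0038
f^(α−1) = 0.863^(-0.0038) = 1.000560
δ_res = (-30.729 + 1000) × 1.000560 − 1000 = 969.814 − 1000 = -30.19‰

-30.2‰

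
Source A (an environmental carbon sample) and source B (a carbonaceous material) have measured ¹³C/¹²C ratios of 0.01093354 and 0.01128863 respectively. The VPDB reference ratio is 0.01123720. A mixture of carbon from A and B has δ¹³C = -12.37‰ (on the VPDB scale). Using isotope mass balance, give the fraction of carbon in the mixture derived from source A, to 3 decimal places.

0.536

δ_A = (0.01093354/0.01123720 − 1)×1000 = (0.972977 − 1)×1000 = -27.023‰
δ_B = (0.01128863/0.01123720 − 1)×1000 = (1.004577 − 1)×1000 = 4.577‰
f_A = (δ_mix − δ_B)/(δ_A − δ_B) = (-12.37 − (4.577))/(-27.023 − (4.577))
f_A = -16.947 / -31.600 = 0.5363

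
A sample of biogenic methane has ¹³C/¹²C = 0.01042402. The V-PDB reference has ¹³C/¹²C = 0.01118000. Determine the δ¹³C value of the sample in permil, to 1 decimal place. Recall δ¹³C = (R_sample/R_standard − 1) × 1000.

-67.6 permil

δ¹³C = (R_sample / R_standard − 1) × 1000
R_sample / R_standard = 0.01042402 / 0.01118000 = 0.932381
δ¹³C = (0.932381 − 1) × 1000 = -67.62 permil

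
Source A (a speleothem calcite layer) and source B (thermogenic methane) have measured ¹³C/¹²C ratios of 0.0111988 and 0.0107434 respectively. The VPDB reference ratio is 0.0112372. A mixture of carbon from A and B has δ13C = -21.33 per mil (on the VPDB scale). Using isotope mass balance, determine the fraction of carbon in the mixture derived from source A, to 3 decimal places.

0.558

δ_A = (0.0111988/0.0112372 − 1)×1000 = (0.996583 − 1)×1000 = -3.417 per mil
δ_B = (0.0107434/0.0112372 − 1)×1000 = (0.956057 − 1)×1000 = -43.943 per mil
f_A = (δ_mix − δ_B)/(δ_A − δ_B) = (-21.33 − (-43.943))/(-3.417 − (-43.943))
f_A = 22.613 / 40.526 = 0.5580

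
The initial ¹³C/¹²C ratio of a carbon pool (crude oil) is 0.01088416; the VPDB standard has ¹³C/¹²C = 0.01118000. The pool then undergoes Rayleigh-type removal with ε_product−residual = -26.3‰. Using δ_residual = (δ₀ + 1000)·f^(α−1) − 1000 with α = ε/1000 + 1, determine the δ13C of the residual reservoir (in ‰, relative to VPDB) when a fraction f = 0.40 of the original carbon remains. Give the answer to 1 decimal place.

δ₀ = (0.01088416/0.01118000 − 1)×1000 = (0.973538 − 1)×1000 = -26.462‰
α − 1 = ε/1000 = -0.0263
f^(α−1) = 0.40^(-0.0263) = 1.024391
δ_res = (-26.462 + 1000) × 1.024391 − 1000 = 997.284 − 1000 = -2.72‰

-2.7‰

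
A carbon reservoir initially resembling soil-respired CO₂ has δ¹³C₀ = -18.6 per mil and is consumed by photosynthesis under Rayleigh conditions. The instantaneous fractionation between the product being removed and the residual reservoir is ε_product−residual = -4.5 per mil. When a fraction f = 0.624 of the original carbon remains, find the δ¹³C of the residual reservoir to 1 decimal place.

Rayleigh residual: δ_res = (δ₀ + 1000)·f^(α−1) − 1000
α = ε/1000 + 1 = 0.99550, so α − 1 = -0.00450
f^(α−1) = 0.624^(-0.00450) = 1.002124
δ_res = (-18.6 + 1000) × 1.002124 − 1000 = 983.485 − 1000 = -16.52 per mil

-16.5 per mil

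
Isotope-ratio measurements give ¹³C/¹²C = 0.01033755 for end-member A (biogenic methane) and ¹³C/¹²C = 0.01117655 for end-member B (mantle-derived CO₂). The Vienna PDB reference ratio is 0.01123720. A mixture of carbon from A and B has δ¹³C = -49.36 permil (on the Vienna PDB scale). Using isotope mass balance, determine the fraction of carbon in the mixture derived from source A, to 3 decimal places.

δ_A = (0.01033755/0.01123720 − 1)×1000 = (0.919940 − 1)×1000 = -80.060 permil
δ_B = (0.01117655/0.01123720 − 1)×1000 = (0.994603 − 1)×1000 = -5.397 permil
f_A = (δ_mix − δ_B)/(δ_A − δ_B) = (-49.36 − (-5.397))/(-80.060 − (-5.397))
f_A = -43.963 / -74.663 = 0.5888

0.589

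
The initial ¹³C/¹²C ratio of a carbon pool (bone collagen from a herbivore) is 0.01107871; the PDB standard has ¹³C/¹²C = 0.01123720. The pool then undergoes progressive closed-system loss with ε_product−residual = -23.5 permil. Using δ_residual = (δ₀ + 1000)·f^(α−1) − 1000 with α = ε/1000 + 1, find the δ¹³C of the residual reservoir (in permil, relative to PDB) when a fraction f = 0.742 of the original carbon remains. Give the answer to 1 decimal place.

δ₀ = (0.01107871/0.01123720 − 1)×1000 = (0.985896 − 1)×1000 = -14.104 permil
α − 1 = ε/1000 = -0.0235
f^(α−1) = 0.742^(-0.0235) = 1.007037
δ_res = (-14.104 + 1000) × 1.007037 − 1000 = 992.834 − 1000 = -7.17 permil

-7.2 permil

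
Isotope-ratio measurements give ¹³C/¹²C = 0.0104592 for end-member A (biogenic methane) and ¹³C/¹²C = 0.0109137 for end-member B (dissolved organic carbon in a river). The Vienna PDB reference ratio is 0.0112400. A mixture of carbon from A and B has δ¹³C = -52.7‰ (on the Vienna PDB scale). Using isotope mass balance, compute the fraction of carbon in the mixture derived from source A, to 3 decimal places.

0.585

δ_A = (0.0104592/0.0112400 − 1)×1000 = (0.930534 − 1)×1000 = -69.466‰
δ_B = (0.0109137/0.0112400 − 1)×1000 = (0.970970 − 1)×1000 = -29.030‰
f_A = (δ_mix − δ_B)/(δ_A − δ_B) = (-52.7 − (-29.030))/(-69.466 − (-29.030))
f_A = -23.670 / -40.436 = 0.5854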